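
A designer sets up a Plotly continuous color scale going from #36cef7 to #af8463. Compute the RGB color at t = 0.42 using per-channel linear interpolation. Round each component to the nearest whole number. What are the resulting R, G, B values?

(105, 175, 185)

#36cef7 → (54, 206, 247); #af8463 → (175, 132, 99).
R = 54 + 0.42 × (175 − 54) = 54 + 0.42 × 121 = 104.82 → 105
G = 206 + 0.42 × (132 − 206) = 206 + 0.42 × -74 = 174.92 → 175
B = 247 + 0.42 × (99 − 247) = 247 + 0.42 × -148 = 184.84 → 185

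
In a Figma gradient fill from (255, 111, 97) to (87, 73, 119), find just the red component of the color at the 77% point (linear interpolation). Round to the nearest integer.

R = 255 + 0.77 × (87 − 255) = 125.64 → 126

126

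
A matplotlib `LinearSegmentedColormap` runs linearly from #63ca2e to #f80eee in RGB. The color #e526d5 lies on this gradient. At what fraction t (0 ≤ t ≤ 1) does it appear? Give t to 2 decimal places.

Invert the lerp on the B channel (largest span, 192): t = (213 − 46) / (238 − 46) = 167/192 = 0.86979.
Check on R: (229 − 99)/(248 − 99) = 0.8725 ✓

0.87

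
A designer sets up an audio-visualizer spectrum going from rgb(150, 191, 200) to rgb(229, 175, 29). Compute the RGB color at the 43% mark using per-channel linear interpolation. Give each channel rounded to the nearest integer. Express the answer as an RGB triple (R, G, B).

43% corresponds to t = 0.43.
R = 150 + 0.43 × (229 − 150) = 150 + 0.43 × 79 = 183.97 → 184
G = 191 + 0.43 × (175 − 191) = 191 + 0.43 × -16 = 184.12 → 184
B = 200 + 0.43 × (29 − 200) = 200 + 0.43 × -171 = 126.47 → 126

(184, 184, 126)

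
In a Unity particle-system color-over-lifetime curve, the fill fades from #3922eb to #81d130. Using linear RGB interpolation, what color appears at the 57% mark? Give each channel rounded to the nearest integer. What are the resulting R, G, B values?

#3922eb → (57, 34, 235); #81d130 → (129, 209, 48).
57% corresponds to t = 0.57.
R = 57 + 0.57 × (129 − 57) = 57 + 0.57 × 72 = 98.04 → 98
G = 34 + 0.57 × (209 − 34) = 34 + 0.57 × 175 = 133.75 → 134
B = 235 + 0.57 × (48 − 235) = 235 + 0.57 × -187 = 128.41 → 128

(98, 134, 128)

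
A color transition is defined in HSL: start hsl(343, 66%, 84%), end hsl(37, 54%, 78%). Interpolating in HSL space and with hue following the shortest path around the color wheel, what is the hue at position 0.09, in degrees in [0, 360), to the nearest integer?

348

Hue: 37 − 343 = -306°, but |-306| > 180 so the shorter arc goes the other way: Δh = -306 + 360 = 54°.
H = 343 + 0.09 × (54) = 347.86 → 348°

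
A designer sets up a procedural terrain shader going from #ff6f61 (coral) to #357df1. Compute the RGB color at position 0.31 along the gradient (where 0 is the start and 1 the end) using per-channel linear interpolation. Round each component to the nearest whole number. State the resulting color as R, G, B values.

#ff6f61 → (255, 111, 97); #357df1 → (53, 125, 241).
R = 255 + 0.31 × (53 − 255) = 255 + 0.31 × -202 = 192.38 → 192
G = 111 + 0.31 × (125 − 111) = 111 + 0.31 × 14 = 115.34 → 115
B = 97 + 0.31 × (241 − 97) = 97 + 0.31 × 144 = 141.64 → 142

(192, 115, 142)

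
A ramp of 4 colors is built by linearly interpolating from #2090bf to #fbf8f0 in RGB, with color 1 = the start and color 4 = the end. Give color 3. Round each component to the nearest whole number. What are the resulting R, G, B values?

With 4 swatches and endpoints inclusive, swatch 3 sits at t = (3 − 1)/(4 − 1) = 2/3 ≈ 0.6667.
#2090bf → (32, 144, 191); #fbf8f0 → (251, 248, 240).
R = 32 + 0.6667 × (251 − 32) = 178.007 → 178
G = 144 + 0.6667 × (248 − 144) = 213.337 → 213
B = 191 + 0.6667 × (240 − 191) = 223.668 → 224

(178, 213, 224)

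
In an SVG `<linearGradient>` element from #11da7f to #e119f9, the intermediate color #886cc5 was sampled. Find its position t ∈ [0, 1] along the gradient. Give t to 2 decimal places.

0.57

Invert the lerp on the R channel (largest span, 208): t = (136 − 17) / (225 − 17) = 119/208 = 0.57212.
Check on G: (108 − 218)/(25 − 218) = 0.5699 ✓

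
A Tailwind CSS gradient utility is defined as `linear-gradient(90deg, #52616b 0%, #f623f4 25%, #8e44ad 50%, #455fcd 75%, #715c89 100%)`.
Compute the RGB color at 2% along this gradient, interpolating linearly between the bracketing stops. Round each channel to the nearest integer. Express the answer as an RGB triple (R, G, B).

(95, 92, 118)

2% lies between the 0% and 25% stops, so the local fraction is t = (2 − 0)/(25 − 0) = 2/25 ≈ 0.08.
#52616b → (82, 97, 107); #f623f4 → (246, 35, 244).
R = 82 + 0.08 × (246 − 82) = 95.12 → 95
G = 97 + 0.08 × (35 − 97) = 92.04 → 92
B = 107 + 0.08 × (244 − 107) = 117.96 → 118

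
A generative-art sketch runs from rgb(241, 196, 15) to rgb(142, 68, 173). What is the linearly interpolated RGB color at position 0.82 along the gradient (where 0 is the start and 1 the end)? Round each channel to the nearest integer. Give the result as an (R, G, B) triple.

(160, 91, 145)

R = 241 + 0.82 × (142 − 241) = 241 + 0.82 × -99 = 159.82 → 160
G = 196 + 0.82 × (68 − 196) = 196 + 0.82 × -128 = 91.04 → 91
B = 15 + 0.82 × (173 − 15) = 15 + 0.82 × 158 = 144.56 → 145
So the blended color is (160, 91, 145), about #a05b91.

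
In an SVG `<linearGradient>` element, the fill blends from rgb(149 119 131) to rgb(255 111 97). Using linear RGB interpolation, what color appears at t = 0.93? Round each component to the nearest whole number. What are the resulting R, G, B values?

(248, 112, 99)

R = 149 + 0.93 × (255 − 149) = 149 + 0.93 × 106 = 247.58 → 248
G = 119 + 0.93 × (111 − 119) = 119 + 0.93 × -8 = 111.56 → 112
B = 131 + 0.93 × (97 − 131) = 131 + 0.93 × -34 = 99.38 → 99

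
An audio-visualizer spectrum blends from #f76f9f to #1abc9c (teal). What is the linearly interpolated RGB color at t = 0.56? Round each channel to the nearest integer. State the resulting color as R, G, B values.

#f76f9f → (247, 111, 159); #1abc9c → (26, 188, 156).
R = 247 + 0.56 × (26 − 247) = 247 + 0.56 × -221 = 123.24 → 123
G = 111 + 0.56 × (188 − 111) = 111 + 0.56 × 77 = 154.12 → 154
B = 159 + 0.56 × (156 − 159) = 159 + 0.56 × -3 = 157.32 → 157

(123, 154, 157)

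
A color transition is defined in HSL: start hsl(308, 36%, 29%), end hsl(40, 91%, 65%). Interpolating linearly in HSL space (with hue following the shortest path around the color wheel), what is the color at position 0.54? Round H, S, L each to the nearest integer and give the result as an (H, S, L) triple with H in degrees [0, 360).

(358, 66, 48)

Hue: 40 − 308 = -268°, but |-268| > 180 so the shorter arc goes the other way: Δh = -268 + 360 = 92°.
H = 308 + 0.54 × (92) = 357.68 → 358°
S = 36 + 0.54 × (91 − 36) = 65.7 → 66%
L = 29 + 0.54 × (65 − 29) = 48.44 → 48%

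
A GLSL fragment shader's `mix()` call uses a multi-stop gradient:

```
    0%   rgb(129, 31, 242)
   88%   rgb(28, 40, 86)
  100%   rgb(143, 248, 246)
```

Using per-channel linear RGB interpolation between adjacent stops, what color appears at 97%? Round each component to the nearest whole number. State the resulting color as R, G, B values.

97% lies between the 88% and 100% stops, so the local fraction is t = (97 − 88)/(100 − 88) = 9/12 ≈ 0.75.
R = 28 + 0.75 × (143 − 28) = 114.25 → 114
G = 40 + 0.75 × (248 − 40) = 196 → 196
B = 86 + 0.75 × (246 − 86) = 206 → 206

(114, 196, 206)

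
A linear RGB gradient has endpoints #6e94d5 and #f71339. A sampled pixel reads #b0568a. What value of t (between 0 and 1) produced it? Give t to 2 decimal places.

Invert the lerp on the B channel (largest span, 156): t = (138 − 213) / (57 − 213) = -75/-156 = 0.48077.
Check on R: (176 − 110)/(247 − 110) = 0.4818 ✓

0.48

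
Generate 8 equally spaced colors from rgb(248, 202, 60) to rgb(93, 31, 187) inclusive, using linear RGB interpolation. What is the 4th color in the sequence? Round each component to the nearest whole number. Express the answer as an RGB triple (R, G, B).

(182, 129, 114)

With 8 swatches and endpoints inclusive, swatch 4 sits at t = (4 − 1)/(8 − 1) = 3/7 ≈ 0.4286.
R = 248 + 0.4286 × (93 − 248) = 181.567 → 182
G = 202 + 0.4286 × (31 − 202) = 128.709 → 129
B = 60 + 0.4286 × (187 − 60) = 114.432 → 114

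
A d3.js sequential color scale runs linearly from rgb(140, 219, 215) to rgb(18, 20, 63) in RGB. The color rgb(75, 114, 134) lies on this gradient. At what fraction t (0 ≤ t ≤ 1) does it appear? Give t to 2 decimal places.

0.53

Invert the lerp on the G channel (largest span, 199): t = (114 − 219) / (20 − 219) = -105/-199 = 0.52764.
Check on R: (75 − 140)/(18 − 140) = 0.5328 ✓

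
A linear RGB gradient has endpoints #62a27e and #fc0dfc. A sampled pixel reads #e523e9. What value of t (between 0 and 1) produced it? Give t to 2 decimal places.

0.85

Invert the lerp on the R channel (largest span, 154): t = (229 − 98) / (252 − 98) = 131/154 = 0.85065.
Check on G: (35 − 162)/(13 − 162) = 0.8523 ✓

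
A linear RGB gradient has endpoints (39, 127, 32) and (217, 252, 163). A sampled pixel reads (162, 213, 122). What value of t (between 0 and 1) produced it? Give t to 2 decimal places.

0.69

Invert the lerp on the R channel (largest span, 178): t = (162 − 39) / (217 − 39) = 123/178 = 0.69101.
Check on G: (213 − 127)/(252 − 127) = 0.688 ✓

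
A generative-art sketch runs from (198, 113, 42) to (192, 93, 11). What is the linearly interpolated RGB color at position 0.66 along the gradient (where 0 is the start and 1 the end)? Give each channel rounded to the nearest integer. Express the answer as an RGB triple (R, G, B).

(194, 100, 22)

R = 198 + 0.66 × (192 − 198) = 198 + 0.66 × -6 = 194.04 → 194
G = 113 + 0.66 × (93 − 113) = 113 + 0.66 × -20 = 99.8 → 100
B = 42 + 0.66 × (11 − 42) = 42 + 0.66 × -31 = 21.54 → 22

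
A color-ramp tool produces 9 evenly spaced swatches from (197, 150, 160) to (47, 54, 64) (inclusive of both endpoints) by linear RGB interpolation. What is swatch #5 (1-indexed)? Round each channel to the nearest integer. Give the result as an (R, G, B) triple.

With 9 swatches and endpoints inclusive, swatch 5 sits at t = (5 − 1)/(9 − 1) = 4/8 ≈ 0.5.
R = 197 + 0.5 × (47 − 197) = 122 → 122
G = 150 + 0.5 × (54 − 150) = 102 → 102
B = 160 + 0.5 × (64 − 160) = 112 → 112

(122, 102, 112)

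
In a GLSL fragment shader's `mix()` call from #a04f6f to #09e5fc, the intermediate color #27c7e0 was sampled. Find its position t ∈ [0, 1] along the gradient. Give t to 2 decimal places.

Invert the lerp on the R channel (largest span, 151): t = (39 − 160) / (9 − 160) = -121/-151 = 0.80132.
Check on G: (199 − 79)/(229 − 79) = 0.8 ✓

0.80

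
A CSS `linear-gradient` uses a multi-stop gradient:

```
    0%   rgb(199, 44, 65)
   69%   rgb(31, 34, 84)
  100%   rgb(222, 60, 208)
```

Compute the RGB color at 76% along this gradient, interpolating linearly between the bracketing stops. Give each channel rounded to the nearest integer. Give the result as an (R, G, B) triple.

76% lies between the 69% and 100% stops, so the local fraction is t = (76 − 69)/(100 − 69) = 7/31 ≈ 0.2258.
R = 31 + 0.2258 × (222 − 31) = 74.128 → 74
G = 34 + 0.2258 × (60 − 34) = 39.871 → 40
B = 84 + 0.2258 × (208 − 84) = 111.999 → 112

(74, 40, 112)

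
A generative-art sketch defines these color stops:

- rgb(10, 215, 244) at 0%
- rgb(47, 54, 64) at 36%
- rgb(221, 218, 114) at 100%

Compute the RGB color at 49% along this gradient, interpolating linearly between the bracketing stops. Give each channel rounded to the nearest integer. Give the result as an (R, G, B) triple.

49% lies between the 36% and 100% stops, so the local fraction is t = (49 − 36)/(100 − 36) = 13/64 ≈ 0.2031.
R = 47 + 0.2031 × (221 − 47) = 82.339 → 82
G = 54 + 0.2031 × (218 − 54) = 87.308 → 87
B = 64 + 0.2031 × (114 − 64) = 74.155 → 74

(82, 87, 74)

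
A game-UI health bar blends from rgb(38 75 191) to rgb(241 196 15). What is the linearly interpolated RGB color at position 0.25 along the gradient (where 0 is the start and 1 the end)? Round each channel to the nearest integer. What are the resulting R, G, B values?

R = 38 + 0.25 × (241 − 38) = 38 + 0.25 × 203 = 88.75 → 89
G = 75 + 0.25 × (196 − 75) = 75 + 0.25 × 121 = 105.25 → 105
B = 191 + 0.25 × (15 − 191) = 191 + 0.25 × -176 = 147 → 147

(89, 105, 147)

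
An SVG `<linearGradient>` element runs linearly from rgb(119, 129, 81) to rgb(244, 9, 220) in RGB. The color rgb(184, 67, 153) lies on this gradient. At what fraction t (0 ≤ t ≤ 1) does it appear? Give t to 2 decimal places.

Invert the lerp on the B channel (largest span, 139): t = (153 − 81) / (220 − 81) = 72/139 = 0.51799.
Check on R: (184 − 119)/(244 − 119) = 0.52 ✓

0.52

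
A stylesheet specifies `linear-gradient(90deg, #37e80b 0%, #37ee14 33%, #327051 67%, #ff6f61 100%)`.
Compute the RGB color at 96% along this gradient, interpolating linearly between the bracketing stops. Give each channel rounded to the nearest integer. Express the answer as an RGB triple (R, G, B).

(230, 111, 95)

96% lies between the 67% and 100% stops, so the local fraction is t = (96 − 67)/(100 − 67) = 29/33 ≈ 0.8788.
#327051 → (50, 112, 81); #ff6f61 → (255, 111, 97).
R = 50 + 0.8788 × (255 − 50) = 230.154 → 230
G = 112 + 0.8788 × (111 − 112) = 111.121 → 111
B = 81 + 0.8788 × (97 − 81) = 95.061 → 95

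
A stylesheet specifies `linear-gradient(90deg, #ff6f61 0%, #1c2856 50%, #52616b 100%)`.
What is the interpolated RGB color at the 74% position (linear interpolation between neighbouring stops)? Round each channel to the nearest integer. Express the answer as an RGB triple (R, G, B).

74% lies between the 50% and 100% stops, so the local fraction is t = (74 − 50)/(100 − 50) = 24/50 ≈ 0.48.
#1c2856 → (28, 40, 86); #52616b → (82, 97, 107).
R = 28 + 0.48 × (82 − 28) = 53.92 → 54
G = 40 + 0.48 × (97 − 40) = 67.36 → 67
B = 86 + 0.48 × (107 − 86) = 96.08 → 96

(54, 67, 96)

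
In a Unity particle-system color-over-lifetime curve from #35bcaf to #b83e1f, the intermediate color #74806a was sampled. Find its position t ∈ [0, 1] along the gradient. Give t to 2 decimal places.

0.48

Invert the lerp on the B channel (largest span, 144): t = (106 − 175) / (31 − 175) = -69/-144 = 0.47917.
Check on R: (116 − 53)/(184 − 53) = 0.4809 ✓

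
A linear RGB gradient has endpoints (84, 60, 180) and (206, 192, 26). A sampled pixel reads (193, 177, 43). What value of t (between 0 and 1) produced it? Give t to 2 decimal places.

0.89

Invert the lerp on the B channel (largest span, 154): t = (43 − 180) / (26 − 180) = -137/-154 = 0.88961.
Check on R: (193 − 84)/(206 − 84) = 0.8934 ✓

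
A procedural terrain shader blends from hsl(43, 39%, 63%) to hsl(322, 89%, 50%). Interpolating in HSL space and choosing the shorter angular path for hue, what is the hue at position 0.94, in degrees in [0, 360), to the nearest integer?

327

Hue: 322 − 43 = 279°, but |279| > 180 so the shorter arc goes the other way: Δh = 279 − 360 = -81°.
H = 43 + 0.94 × (-81) = -33.14 → -33 → -33 mod 360 = 327°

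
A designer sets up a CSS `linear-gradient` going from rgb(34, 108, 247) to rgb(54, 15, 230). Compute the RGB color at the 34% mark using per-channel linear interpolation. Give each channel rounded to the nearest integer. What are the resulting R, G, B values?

(41, 76, 241)

34% corresponds to t = 0.34.
R = 34 + 0.34 × (54 − 34) = 34 + 0.34 × 20 = 40.8 → 41
G = 108 + 0.34 × (15 − 108) = 108 + 0.34 × -93 = 76.38 → 76
B = 247 + 0.34 × (230 − 247) = 247 + 0.34 × -17 = 241.22 → 241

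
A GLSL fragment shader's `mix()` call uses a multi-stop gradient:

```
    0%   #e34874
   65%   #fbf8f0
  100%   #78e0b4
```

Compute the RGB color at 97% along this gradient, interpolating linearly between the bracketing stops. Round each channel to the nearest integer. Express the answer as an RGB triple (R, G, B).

97% lies between the 65% and 100% stops, so the local fraction is t = (97 − 65)/(100 − 65) = 32/35 ≈ 0.9143.
#fbf8f0 → (251, 248, 240); #78e0b4 → (120, 224, 180).
R = 251 + 0.9143 × (120 − 251) = 131.227 → 131
G = 248 + 0.9143 × (224 − 248) = 226.057 → 226
B = 240 + 0.9143 × (180 − 240) = 185.142 → 185

(131, 226, 185)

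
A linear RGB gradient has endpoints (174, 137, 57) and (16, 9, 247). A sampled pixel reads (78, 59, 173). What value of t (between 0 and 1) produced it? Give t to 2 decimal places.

0.61

Invert the lerp on the B channel (largest span, 190): t = (173 − 57) / (247 − 57) = 116/190 = 0.61053.
Check on R: (78 − 174)/(16 − 174) = 0.6076 ✓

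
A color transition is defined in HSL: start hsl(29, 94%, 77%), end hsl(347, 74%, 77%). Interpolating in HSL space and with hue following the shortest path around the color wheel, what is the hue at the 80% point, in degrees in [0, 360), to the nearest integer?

Hue: 347 − 29 = 318°, but |318| > 180 so the shorter arc goes the other way: Δh = 318 − 360 = -42°.
H = 29 + 0.8 × (-42) = -4.6 → -5 → -5 mod 360 = 355°

355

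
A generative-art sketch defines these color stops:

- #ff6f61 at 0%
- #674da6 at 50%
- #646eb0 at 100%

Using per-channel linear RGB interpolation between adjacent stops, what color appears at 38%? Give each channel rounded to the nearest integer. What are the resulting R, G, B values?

38% lies between the 0% and 50% stops, so the local fraction is t = (38 − 0)/(50 − 0) = 38/50 ≈ 0.76.
#ff6f61 → (255, 111, 97); #674da6 → (103, 77, 166).
R = 255 + 0.76 × (103 − 255) = 139.48 → 139
G = 111 + 0.76 × (77 − 111) = 85.16 → 85
B = 97 + 0.76 × (166 − 97) = 149.44 → 149

(139, 85, 149)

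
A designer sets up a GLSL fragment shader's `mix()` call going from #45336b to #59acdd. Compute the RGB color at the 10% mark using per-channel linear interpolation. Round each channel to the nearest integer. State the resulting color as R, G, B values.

(71, 63, 118)

#45336b → (69, 51, 107); #59acdd → (89, 172, 221).
10% corresponds to t = 0.1.
R = 69 + 0.1 × (89 − 69) = 69 + 0.1 × 20 = 71 → 71
G = 51 + 0.1 × (172 − 51) = 51 + 0.1 × 121 = 63.1 → 63
B = 107 + 0.1 × (221 − 107) = 107 + 0.1 × 114 = 118.4 → 118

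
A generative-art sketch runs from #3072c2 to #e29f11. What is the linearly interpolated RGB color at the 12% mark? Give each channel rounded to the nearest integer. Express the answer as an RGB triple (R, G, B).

(69, 119, 173)

#3072c2 → (48, 114, 194); #e29f11 → (226, 159, 17).
12% corresponds to t = 0.12.
R = 48 + 0.12 × (226 − 48) = 48 + 0.12 × 178 = 69.36 → 69
G = 114 + 0.12 × (159 − 114) = 114 + 0.12 × 45 = 119.4 → 119
B = 194 + 0.12 × (17 − 194) = 194 + 0.12 × -177 = 172.76 → 173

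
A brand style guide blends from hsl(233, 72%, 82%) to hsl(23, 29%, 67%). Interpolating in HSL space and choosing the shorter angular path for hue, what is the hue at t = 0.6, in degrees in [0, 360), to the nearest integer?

Hue: 23 − 233 = -210°, but |-210| > 180 so the shorter arc goes the other way: Δh = -210 + 360 = 150°.
H = 233 + 0.6 × (150) = 323 → 323°

323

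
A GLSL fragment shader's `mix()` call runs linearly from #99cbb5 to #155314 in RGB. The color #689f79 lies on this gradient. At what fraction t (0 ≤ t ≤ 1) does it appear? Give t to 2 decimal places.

0.37

Invert the lerp on the B channel (largest span, 161): t = (121 − 181) / (20 − 181) = -60/-161 = 0.37267.
Check on R: (104 − 153)/(21 − 153) = 0.3712 ✓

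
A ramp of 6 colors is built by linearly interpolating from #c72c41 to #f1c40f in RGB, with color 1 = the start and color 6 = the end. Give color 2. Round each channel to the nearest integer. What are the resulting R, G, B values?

(207, 74, 55)

With 6 swatches and endpoints inclusive, swatch 2 sits at t = (2 − 1)/(6 − 1) = 1/5 ≈ 0.2.
#c72c41 → (199, 44, 65); #f1c40f → (241, 196, 15).
R = 199 + 0.2 × (241 − 199) = 207.4 → 207
G = 44 + 0.2 × (196 − 44) = 74.4 → 74
B = 65 + 0.2 × (15 − 65) = 55 → 55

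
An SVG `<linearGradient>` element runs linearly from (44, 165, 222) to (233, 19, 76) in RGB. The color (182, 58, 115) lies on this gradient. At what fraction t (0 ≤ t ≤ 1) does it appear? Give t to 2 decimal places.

0.73

Invert the lerp on the R channel (largest span, 189): t = (182 − 44) / (233 − 44) = 138/189 = 0.73016.
Check on G: (58 − 165)/(19 − 165) = 0.7329 ✓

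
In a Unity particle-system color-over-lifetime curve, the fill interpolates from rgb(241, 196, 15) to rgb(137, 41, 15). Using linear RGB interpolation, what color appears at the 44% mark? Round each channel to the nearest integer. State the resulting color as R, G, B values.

(195, 128, 15)

44% corresponds to t = 0.44.
R = 241 + 0.44 × (137 − 241) = 241 + 0.44 × -104 = 195.24 → 195
G = 196 + 0.44 × (41 − 196) = 196 + 0.44 × -155 = 127.8 → 128
B = 15 + 0.44 × (15 − 15) = 15 + 0.44 × 0 = 15 → 15
So the blended color is (195, 128, 15), about #c3800f.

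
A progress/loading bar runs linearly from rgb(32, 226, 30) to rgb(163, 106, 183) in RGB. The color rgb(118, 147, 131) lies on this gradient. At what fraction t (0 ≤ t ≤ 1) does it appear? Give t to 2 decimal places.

0.66

Invert the lerp on the B channel (largest span, 153): t = (131 − 30) / (183 − 30) = 101/153 = 0.66013.
Check on R: (118 − 32)/(163 − 32) = 0.6565 ✓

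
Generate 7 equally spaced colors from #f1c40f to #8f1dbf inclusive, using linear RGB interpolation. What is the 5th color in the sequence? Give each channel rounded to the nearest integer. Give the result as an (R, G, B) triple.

With 7 swatches and endpoints inclusive, swatch 5 sits at t = (5 − 1)/(7 − 1) = 4/6 ≈ 0.6667.
#f1c40f → (241, 196, 15); #8f1dbf → (143, 29, 191).
R = 241 + 0.6667 × (143 − 241) = 175.663 → 176
G = 196 + 0.6667 × (29 − 196) = 84.661 → 85
B = 15 + 0.6667 × (191 − 15) = 132.339 → 132

(176, 85, 132)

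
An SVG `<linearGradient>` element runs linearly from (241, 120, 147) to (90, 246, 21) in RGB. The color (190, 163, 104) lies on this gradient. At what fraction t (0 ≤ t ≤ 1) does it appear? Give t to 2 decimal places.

Invert the lerp on the R channel (largest span, 151): t = (190 − 241) / (90 − 241) = -51/-151 = 0.33775.
Check on G: (163 − 120)/(246 − 120) = 0.3413 ✓

0.34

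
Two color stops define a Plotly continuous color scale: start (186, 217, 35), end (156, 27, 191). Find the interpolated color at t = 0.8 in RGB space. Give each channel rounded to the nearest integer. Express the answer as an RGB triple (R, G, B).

R = 186 + 0.8 × (156 − 186) = 186 + 0.8 × -30 = 162 → 162
G = 217 + 0.8 × (27 − 217) = 217 + 0.8 × -190 = 65 → 65
B = 35 + 0.8 × (191 − 35) = 35 + 0.8 × 156 = 159.8 → 160

(162, 65, 160)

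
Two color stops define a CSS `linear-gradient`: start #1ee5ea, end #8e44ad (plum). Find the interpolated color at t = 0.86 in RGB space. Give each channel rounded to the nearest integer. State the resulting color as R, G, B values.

(126, 91, 182)

#1ee5ea → (30, 229, 234); #8e44ad → (142, 68, 173).
R = 30 + 0.86 × (142 − 30) = 30 + 0.86 × 112 = 126.32 → 126
G = 229 + 0.86 × (68 − 229) = 229 + 0.86 × -161 = 90.54 → 91
B = 234 + 0.86 × (173 − 234) = 234 + 0.86 × -61 = 181.54 → 182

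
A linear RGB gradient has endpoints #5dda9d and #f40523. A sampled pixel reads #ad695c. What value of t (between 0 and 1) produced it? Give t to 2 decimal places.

Invert the lerp on the G channel (largest span, 213): t = (105 − 218) / (5 − 218) = -113/-213 = 0.53052.
Check on R: (173 − 93)/(244 − 93) = 0.5298 ✓

0.53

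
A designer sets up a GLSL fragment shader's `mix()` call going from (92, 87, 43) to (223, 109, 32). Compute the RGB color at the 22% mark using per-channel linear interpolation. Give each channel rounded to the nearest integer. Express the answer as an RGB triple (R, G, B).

(121, 92, 41)

22% corresponds to t = 0.22.
R = 92 + 0.22 × (223 − 92) = 92 + 0.22 × 131 = 120.82 → 121
G = 87 + 0.22 × (109 − 87) = 87 + 0.22 × 22 = 91.84 → 92
B = 43 + 0.22 × (32 − 43) = 43 + 0.22 × -11 = 40.58 → 41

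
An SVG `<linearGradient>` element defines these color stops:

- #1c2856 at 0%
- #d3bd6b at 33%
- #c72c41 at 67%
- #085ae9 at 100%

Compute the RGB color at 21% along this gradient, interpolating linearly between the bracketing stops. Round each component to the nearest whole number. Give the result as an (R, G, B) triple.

(144, 135, 99)

21% lies between the 0% and 33% stops, so the local fraction is t = (21 − 0)/(33 − 0) = 21/33 ≈ 0.6364.
#1c2856 → (28, 40, 86); #d3bd6b → (211, 189, 107).
R = 28 + 0.6364 × (211 − 28) = 144.461 → 144
G = 40 + 0.6364 × (189 − 40) = 134.824 → 135
B = 86 + 0.6364 × (107 − 86) = 99.364 → 99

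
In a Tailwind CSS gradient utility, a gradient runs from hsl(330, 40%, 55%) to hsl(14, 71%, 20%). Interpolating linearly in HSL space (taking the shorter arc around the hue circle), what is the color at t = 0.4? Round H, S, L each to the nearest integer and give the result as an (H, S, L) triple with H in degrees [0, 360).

Hue: 14 − 330 = -316°, but |-316| > 180 so the shorter arc goes the other way: Δh = -316 + 360 = 44°.
H = 330 + 0.4 × (44) = 347.6 → 348°
S = 40 + 0.4 × (71 − 40) = 52.4 → 52%
L = 55 + 0.4 × (20 − 55) = 41 → 41%

(348, 52, 41)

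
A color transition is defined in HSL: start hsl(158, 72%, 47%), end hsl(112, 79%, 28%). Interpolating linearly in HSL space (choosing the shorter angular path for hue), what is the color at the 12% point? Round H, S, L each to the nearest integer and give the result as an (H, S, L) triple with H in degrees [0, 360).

(152, 73, 45)

Hue arc: Δh = 112 − 158 = -46° (|Δh| ≤ 180, already the shorter path).
H = 158 + 0.12 × (-46) = 152.48 → 152°
S = 72 + 0.12 × (79 − 72) = 72.84 → 73%
L = 47 + 0.12 × (28 − 47) = 44.72 → 45%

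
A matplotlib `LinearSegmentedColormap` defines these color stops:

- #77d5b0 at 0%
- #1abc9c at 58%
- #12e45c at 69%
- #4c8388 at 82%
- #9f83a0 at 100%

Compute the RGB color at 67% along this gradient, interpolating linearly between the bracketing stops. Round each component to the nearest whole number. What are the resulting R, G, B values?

(19, 221, 104)

67% lies between the 58% and 69% stops, so the local fraction is t = (67 − 58)/(69 − 58) = 9/11 ≈ 0.8182.
#1abc9c → (26, 188, 156); #12e45c → (18, 228, 92).
R = 26 + 0.8182 × (18 − 26) = 19.454 → 19
G = 188 + 0.8182 × (228 − 188) = 220.728 → 221
B = 156 + 0.8182 × (92 − 156) = 103.635 → 104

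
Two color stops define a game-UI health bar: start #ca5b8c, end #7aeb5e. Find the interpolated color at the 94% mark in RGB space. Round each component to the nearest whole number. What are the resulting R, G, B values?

(127, 226, 97)

#ca5b8c → (202, 91, 140); #7aeb5e → (122, 235, 94).
94% corresponds to t = 0.94.
R = 202 + 0.94 × (122 − 202) = 202 + 0.94 × -80 = 126.8 → 127
G = 91 + 0.94 × (235 − 91) = 91 + 0.94 × 144 = 226.36 → 226
B = 140 + 0.94 × (94 − 140) = 140 + 0.94 × -46 = 96.76 → 97
So the blended color is (127, 226, 97), about #7fe261.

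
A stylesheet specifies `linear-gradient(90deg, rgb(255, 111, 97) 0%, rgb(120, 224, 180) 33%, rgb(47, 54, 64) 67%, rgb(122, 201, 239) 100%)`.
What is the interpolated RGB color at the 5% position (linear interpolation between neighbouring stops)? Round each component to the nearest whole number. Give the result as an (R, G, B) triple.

5% lies between the 0% and 33% stops, so the local fraction is t = (5 − 0)/(33 − 0) = 5/33 ≈ 0.1515.
R = 255 + 0.1515 × (120 − 255) = 234.548 → 235
G = 111 + 0.1515 × (224 − 111) = 128.119 → 128
B = 97 + 0.1515 × (180 − 97) = 109.575 → 110

(235, 128, 110)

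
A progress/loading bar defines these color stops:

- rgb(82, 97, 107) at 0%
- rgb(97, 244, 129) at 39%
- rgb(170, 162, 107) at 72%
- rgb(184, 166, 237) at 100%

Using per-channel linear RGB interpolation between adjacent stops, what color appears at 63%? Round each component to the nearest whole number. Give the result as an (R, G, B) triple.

63% lies between the 39% and 72% stops, so the local fraction is t = (63 − 39)/(72 − 39) = 24/33 ≈ 0.7273.
R = 97 + 0.7273 × (170 − 97) = 150.093 → 150
G = 244 + 0.7273 × (162 − 244) = 184.361 → 184
B = 129 + 0.7273 × (107 − 129) = 112.999 → 113

(150, 184, 113)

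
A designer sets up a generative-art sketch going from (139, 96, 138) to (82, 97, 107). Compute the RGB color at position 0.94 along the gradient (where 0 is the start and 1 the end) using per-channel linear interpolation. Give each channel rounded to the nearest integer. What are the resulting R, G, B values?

(85, 97, 109)

R = 139 + 0.94 × (82 − 139) = 139 + 0.94 × -57 = 85.42 → 85
G = 96 + 0.94 × (97 − 96) = 96 + 0.94 × 1 = 96.94 → 97
B = 138 + 0.94 × (107 − 138) = 138 + 0.94 × -31 = 108.86 → 109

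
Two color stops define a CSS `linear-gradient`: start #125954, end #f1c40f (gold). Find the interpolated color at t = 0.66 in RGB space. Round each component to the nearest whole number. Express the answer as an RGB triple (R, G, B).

#125954 → (18, 89, 84); #f1c40f → (241, 196, 15).
R = 18 + 0.66 × (241 − 18) = 18 + 0.66 × 223 = 165.18 → 165
G = 89 + 0.66 × (196 − 89) = 89 + 0.66 × 107 = 159.62 → 160
B = 84 + 0.66 × (15 − 84) = 84 + 0.66 × -69 = 38.46 → 38

(165, 160, 38)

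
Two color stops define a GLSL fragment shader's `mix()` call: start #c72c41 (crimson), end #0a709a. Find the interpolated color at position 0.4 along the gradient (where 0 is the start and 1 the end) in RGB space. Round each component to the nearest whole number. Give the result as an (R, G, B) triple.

#c72c41 → (199, 44, 65); #0a709a → (10, 112, 154).
R = 199 + 0.4 × (10 − 199) = 199 + 0.4 × -189 = 123.4 → 123
G = 44 + 0.4 × (112 − 44) = 44 + 0.4 × 68 = 71.2 → 71
B = 65 + 0.4 × (154 − 65) = 65 + 0.4 × 89 = 100.6 → 101
So the blended color is (123, 71, 101), about #7b4765.

(123, 71, 101)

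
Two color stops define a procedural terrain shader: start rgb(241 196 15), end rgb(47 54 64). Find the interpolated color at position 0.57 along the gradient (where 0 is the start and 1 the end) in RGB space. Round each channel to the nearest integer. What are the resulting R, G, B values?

(130, 115, 43)

R = 241 + 0.57 × (47 − 241) = 241 + 0.57 × -194 = 130.42 → 130
G = 196 + 0.57 × (54 − 196) = 196 + 0.57 × -142 = 115.06 → 115
B = 15 + 0.57 × (64 − 15) = 15 + 0.57 × 49 = 42.93 → 43
So the blended color is (130, 115, 43), about #82732b.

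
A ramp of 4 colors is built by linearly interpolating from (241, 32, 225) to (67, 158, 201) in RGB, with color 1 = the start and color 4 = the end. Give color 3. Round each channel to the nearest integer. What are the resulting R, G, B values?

With 4 swatches and endpoints inclusive, swatch 3 sits at t = (3 − 1)/(4 − 1) = 2/3 ≈ 0.6667.
R = 241 + 0.6667 × (67 − 241) = 124.994 → 125
G = 32 + 0.6667 × (158 − 32) = 116.004 → 116
B = 225 + 0.6667 × (201 − 225) = 208.999 → 209

(125, 116, 209)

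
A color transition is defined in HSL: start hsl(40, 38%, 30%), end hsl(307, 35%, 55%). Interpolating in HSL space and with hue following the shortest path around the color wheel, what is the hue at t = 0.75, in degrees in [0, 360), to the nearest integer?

Hue: 307 − 40 = 267°, but |267| > 180 so the shorter arc goes the other way: Δh = 267 − 360 = -93°.
H = 40 + 0.75 × (-93) = -29.75 → -30 → -30 mod 360 = 330°

330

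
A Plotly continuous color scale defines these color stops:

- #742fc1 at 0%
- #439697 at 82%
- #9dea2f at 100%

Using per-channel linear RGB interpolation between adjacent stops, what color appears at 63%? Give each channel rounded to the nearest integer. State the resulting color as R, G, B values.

63% lies between the 0% and 82% stops, so the local fraction is t = (63 − 0)/(82 − 0) = 63/82 ≈ 0.7683.
#742fc1 → (116, 47, 193); #439697 → (67, 150, 151).
R = 116 + 0.7683 × (67 − 116) = 78.353 → 78
G = 47 + 0.7683 × (150 − 47) = 126.135 → 126
B = 193 + 0.7683 × (151 − 193) = 160.731 → 161

(78, 126, 161)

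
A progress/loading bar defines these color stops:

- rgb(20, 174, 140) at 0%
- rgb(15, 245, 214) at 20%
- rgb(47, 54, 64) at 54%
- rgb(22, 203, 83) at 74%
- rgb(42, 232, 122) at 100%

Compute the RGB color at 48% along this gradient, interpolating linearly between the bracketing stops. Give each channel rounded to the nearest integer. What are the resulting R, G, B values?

(41, 88, 90)

48% lies between the 20% and 54% stops, so the local fraction is t = (48 − 20)/(54 − 20) = 28/34 ≈ 0.8235.
R = 15 + 0.8235 × (47 − 15) = 41.352 → 41
G = 245 + 0.8235 × (54 − 245) = 87.712 → 88
B = 214 + 0.8235 × (64 − 214) = 90.475 → 90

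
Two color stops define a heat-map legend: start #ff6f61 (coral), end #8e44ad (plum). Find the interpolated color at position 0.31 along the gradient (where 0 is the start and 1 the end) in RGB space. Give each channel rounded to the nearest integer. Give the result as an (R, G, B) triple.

(220, 98, 121)

#ff6f61 → (255, 111, 97); #8e44ad → (142, 68, 173).
R = 255 + 0.31 × (142 − 255) = 255 + 0.31 × -113 = 219.97 → 220
G = 111 + 0.31 × (68 − 111) = 111 + 0.31 × -43 = 97.67 → 98
B = 97 + 0.31 × (173 − 97) = 97 + 0.31 × 76 = 120.56 → 121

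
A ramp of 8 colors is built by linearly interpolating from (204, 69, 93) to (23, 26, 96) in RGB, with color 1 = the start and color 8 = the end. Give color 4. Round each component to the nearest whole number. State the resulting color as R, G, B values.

With 8 swatches and endpoints inclusive, swatch 4 sits at t = (4 − 1)/(8 − 1) = 3/7 ≈ 0.4286.
R = 204 + 0.4286 × (23 − 204) = 126.423 → 126
G = 69 + 0.4286 × (26 − 69) = 50.57 → 51
B = 93 + 0.4286 × (96 − 93) = 94.286 → 94

(126, 51, 94)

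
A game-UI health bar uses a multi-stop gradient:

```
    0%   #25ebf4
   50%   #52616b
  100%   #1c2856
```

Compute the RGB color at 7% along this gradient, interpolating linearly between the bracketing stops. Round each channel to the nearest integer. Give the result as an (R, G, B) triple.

7% lies between the 0% and 50% stops, so the local fraction is t = (7 − 0)/(50 − 0) = 7/50 ≈ 0.14.
#25ebf4 → (37, 235, 244); #52616b → (82, 97, 107).
R = 37 + 0.14 × (82 − 37) = 43.3 → 43
G = 235 + 0.14 × (97 − 235) = 215.68 → 216
B = 244 + 0.14 × (107 − 244) = 224.82 → 225

(43, 216, 225)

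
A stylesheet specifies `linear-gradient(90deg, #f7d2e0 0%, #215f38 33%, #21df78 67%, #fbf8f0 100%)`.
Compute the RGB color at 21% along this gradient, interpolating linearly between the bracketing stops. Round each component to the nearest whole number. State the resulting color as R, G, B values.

21% lies between the 0% and 33% stops, so the local fraction is t = (21 − 0)/(33 − 0) = 21/33 ≈ 0.6364.
#f7d2e0 → (247, 210, 224); #215f38 → (33, 95, 56).
R = 247 + 0.6364 × (33 − 247) = 110.81 → 111
G = 210 + 0.6364 × (95 − 210) = 136.814 → 137
B = 224 + 0.6364 × (56 − 224) = 117.085 → 117

(111, 137, 117)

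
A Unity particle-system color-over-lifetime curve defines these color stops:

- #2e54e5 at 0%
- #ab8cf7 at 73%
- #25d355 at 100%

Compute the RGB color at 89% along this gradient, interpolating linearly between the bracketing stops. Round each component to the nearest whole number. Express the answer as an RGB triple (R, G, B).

89% lies between the 73% and 100% stops, so the local fraction is t = (89 − 73)/(100 − 73) = 16/27 ≈ 0.5926.
#ab8cf7 → (171, 140, 247); #25d355 → (37, 211, 85).
R = 171 + 0.5926 × (37 − 171) = 91.592 → 92
G = 140 + 0.5926 × (211 − 140) = 182.075 → 182
B = 247 + 0.5926 × (85 − 247) = 150.999 → 151

(92, 182, 151)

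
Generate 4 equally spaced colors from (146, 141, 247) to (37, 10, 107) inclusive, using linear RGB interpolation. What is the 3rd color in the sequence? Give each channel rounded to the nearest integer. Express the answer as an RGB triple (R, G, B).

With 4 swatches and endpoints inclusive, swatch 3 sits at t = (3 − 1)/(4 − 1) = 2/3 ≈ 0.6667.
R = 146 + 0.6667 × (37 − 146) = 73.33 → 73
G = 141 + 0.6667 × (10 − 141) = 53.662 → 54
B = 247 + 0.6667 × (107 − 247) = 153.662 → 154

(73, 54, 154)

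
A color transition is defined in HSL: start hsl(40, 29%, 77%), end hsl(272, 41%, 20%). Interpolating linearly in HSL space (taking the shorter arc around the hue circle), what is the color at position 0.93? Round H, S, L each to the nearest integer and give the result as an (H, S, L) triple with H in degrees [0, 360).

Hue: 272 − 40 = 232°, but |232| > 180 so the shorter arc goes the other way: Δh = 232 − 360 = -128°.
H = 40 + 0.93 × (-128) = -79.04 → -79 → -79 mod 360 = 281°
S = 29 + 0.93 × (41 − 29) = 40.16 → 40%
L = 77 + 0.93 × (20 − 77) = 23.99 → 24%

(281, 40, 24)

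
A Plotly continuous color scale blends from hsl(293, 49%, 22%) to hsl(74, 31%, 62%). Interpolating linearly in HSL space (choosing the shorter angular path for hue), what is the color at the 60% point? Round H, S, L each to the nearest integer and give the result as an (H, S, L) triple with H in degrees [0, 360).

Hue: 74 − 293 = -219°, but |-219| > 180 so the shorter arc goes the other way: Δh = -219 + 360 = 141°.
H = 293 + 0.6 × (141) = 377.6 → 378 → 378 mod 360 = 18°
S = 49 + 0.6 × (31 − 49) = 38.2 → 38%
L = 22 + 0.6 × (62 − 22) = 46 → 46%

(18, 38, 46)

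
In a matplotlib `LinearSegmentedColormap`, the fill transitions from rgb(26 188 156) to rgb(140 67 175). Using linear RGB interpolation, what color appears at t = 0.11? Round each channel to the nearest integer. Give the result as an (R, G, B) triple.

R = 26 + 0.11 × (140 − 26) = 26 + 0.11 × 114 = 38.54 → 39
G = 188 + 0.11 × (67 − 188) = 188 + 0.11 × -121 = 174.69 → 175
B = 156 + 0.11 × (175 − 156) = 156 + 0.11 × 19 = 158.09 → 158
So the blended color is (39, 175, 158), about #27af9e.

(39, 175, 158)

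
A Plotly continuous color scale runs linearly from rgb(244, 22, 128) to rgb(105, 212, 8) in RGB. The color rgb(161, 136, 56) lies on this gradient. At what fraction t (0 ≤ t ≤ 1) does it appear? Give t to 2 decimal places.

Invert the lerp on the G channel (largest span, 190): t = (136 − 22) / (212 − 22) = 114/190 = 0.6.
Check on R: (161 − 244)/(105 − 244) = 0.5971 ✓

0.60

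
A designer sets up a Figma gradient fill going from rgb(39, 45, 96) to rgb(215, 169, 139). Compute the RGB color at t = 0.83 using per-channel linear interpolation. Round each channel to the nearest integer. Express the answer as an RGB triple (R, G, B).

(185, 148, 132)

R = 39 + 0.83 × (215 − 39) = 39 + 0.83 × 176 = 185.08 → 185
G = 45 + 0.83 × (169 − 45) = 45 + 0.83 × 124 = 147.92 → 148
B = 96 + 0.83 × (139 − 96) = 96 + 0.83 × 43 = 131.69 → 132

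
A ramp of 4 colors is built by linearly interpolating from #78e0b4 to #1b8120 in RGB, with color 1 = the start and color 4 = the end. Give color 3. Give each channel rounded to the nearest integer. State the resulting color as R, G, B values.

With 4 swatches and endpoints inclusive, swatch 3 sits at t = (3 − 1)/(4 − 1) = 2/3 ≈ 0.6667.
#78e0b4 → (120, 224, 180); #1b8120 → (27, 129, 32).
R = 120 + 0.6667 × (27 − 120) = 57.997 → 58
G = 224 + 0.6667 × (129 − 224) = 160.663 → 161
B = 180 + 0.6667 × (32 − 180) = 81.328 → 81

(58, 161, 81)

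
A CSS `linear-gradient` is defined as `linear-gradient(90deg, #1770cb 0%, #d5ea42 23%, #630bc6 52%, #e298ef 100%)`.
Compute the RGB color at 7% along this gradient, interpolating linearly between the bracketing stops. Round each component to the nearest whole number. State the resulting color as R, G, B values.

7% lies between the 0% and 23% stops, so the local fraction is t = (7 − 0)/(23 − 0) = 7/23 ≈ 0.3043.
#1770cb → (23, 112, 203); #d5ea42 → (213, 234, 66).
R = 23 + 0.3043 × (213 − 23) = 80.817 → 81
G = 112 + 0.3043 × (234 − 112) = 149.125 → 149
B = 203 + 0.3043 × (66 − 203) = 161.311 → 161

(81, 149, 161)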